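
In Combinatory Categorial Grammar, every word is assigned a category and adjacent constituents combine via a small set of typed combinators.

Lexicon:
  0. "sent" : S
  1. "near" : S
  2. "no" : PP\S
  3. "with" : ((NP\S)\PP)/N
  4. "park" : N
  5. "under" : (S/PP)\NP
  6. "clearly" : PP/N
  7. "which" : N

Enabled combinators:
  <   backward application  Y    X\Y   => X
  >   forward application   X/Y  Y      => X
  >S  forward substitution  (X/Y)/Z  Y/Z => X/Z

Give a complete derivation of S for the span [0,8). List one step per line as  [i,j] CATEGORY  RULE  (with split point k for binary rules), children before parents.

[0,8] S   >
  [0,6] S/PP   <
    [0,5] NP   <
      [0,1] "sent" : S
      [1,5] NP\S   <
        [1,3] PP   <
          [1,2] "near" : S
          [2,3] "no" : PP\S
        [3,5] (NP\S)\PP   >
          [3,4] "with" : ((NP\S)\PP)/N
          [4,5] "park" : N
    [5,6] "under" : (S/PP)\NP
  [6,8] PP   >
    [6,7] "clearly" : PP/N
    [7,8] "which" : N

[0,1] S  lex  "sent"
[1,2] S  lex  "near"
[2,3] PP\S  lex  "no"
[1,3] PP  <  k=2
[3,4] ((NP\S)\PP)/N  lex  "with"
[4,5] N  lex  "park"
[3,5] (NP\S)\PP  >  k=4
[1,5] NP\S  <  k=3
[0,5] NP  <  k=1
[5,6] (S/PP)\NP  lex  "under"
[0,6] S/PP  <  k=5
[6,7] PP/N  lex  "clearly"
[7,8] N  lex  "which"
[6,8] PP  >  k=7
[0,8] S  >  k=6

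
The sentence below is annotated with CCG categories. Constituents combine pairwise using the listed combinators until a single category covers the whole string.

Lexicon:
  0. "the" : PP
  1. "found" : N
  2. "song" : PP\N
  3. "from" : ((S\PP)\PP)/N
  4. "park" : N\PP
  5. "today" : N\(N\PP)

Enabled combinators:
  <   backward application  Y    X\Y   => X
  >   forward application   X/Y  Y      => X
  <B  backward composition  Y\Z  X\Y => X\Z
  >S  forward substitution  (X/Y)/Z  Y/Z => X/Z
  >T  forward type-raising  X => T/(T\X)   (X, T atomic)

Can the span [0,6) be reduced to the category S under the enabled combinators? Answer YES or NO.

YES

[0,6] S   <
  [0,1] "the" : PP
  [1,6] S\PP   <
    [1,3] PP   >
      [1,2] PP/(PP\N)   >T
        [1,2] "found" : N
      [2,3] "song" : PP\N
    [3,6] (S\PP)\PP   >
      [3,4] "from" : ((S\PP)\PP)/N
      [4,6] N   <
        [4,5] "park" : N\PP
        [5,6] "today" : N\(N\PP)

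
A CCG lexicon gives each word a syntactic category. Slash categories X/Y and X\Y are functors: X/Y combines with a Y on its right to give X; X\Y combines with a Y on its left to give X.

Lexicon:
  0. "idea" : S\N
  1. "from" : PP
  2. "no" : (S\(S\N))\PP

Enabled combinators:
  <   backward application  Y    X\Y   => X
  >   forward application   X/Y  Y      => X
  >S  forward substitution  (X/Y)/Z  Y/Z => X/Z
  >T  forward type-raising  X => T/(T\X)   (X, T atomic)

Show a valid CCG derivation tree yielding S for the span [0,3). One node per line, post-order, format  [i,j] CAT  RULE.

[0,3] S   <
  [0,1] "idea" : S\N
  [1,3] S\(S\N)   <
    [1,2] "from" : PP
    [2,3] "no" : (S\(S\N))\PP

[0,1] S\N  lex  "idea"
[1,2] PP  lex  "from"
[2,3] (S\(S\N))\PP  lex  "no"
[1,3] S\(S\N)  <  k=2
[0,3] S  <  k=1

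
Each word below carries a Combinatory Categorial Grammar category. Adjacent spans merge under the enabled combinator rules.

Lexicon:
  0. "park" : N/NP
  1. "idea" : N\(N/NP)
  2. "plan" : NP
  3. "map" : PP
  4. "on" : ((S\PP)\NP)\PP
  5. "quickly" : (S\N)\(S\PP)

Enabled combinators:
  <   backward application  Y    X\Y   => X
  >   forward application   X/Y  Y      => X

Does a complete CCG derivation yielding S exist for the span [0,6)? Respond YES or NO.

YES

[0,6] S   <
  [0,2] N   <
    [0,1] "park" : N/NP
    [1,2] "idea" : N\(N/NP)
  [2,6] S\N   <
    [2,5] S\PP   <
      [2,3] "plan" : NP
      [3,5] (S\PP)\NP   <
        [3,4] "map" : PP
        [4,5] "on" : ((S\PP)\NP)\PP
    [5,6] "quickly" : (S\N)\(S\PP)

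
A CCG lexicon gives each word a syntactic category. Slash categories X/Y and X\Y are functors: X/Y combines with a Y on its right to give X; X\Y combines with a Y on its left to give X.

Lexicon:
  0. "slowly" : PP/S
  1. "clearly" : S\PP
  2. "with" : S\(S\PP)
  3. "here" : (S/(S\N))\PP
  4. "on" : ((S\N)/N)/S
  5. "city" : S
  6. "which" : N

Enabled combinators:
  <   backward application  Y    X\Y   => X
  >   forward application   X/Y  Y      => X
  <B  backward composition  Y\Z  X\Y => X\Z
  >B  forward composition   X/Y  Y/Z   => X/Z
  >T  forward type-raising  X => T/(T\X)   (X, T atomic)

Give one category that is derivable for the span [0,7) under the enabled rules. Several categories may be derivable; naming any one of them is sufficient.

S

[0,7] S   >
  [0,4] S/(S\N)   <
    [0,3] PP   >
      [0,1] "slowly" : PP/S
      [1,3] S   <
        [1,2] "clearly" : S\PP
        [2,3] "with" : S\(S\PP)
    [3,4] "here" : (S/(S\N))\PP
  [4,7] S\N   >
    [4,6] (S\N)/N   >
      [4,5] "on" : ((S\N)/N)/S
      [5,6] "city" : S
    [6,7] "which" : N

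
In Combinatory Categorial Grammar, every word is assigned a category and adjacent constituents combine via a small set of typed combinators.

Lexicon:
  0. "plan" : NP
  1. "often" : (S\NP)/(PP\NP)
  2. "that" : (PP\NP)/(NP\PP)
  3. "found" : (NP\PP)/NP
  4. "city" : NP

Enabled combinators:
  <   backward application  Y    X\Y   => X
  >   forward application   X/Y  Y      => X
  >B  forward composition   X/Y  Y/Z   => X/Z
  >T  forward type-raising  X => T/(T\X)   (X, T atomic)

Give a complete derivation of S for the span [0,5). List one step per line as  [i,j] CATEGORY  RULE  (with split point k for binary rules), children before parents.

[0,5] S   >
  [0,1] S/(S\NP)   >T
    [0,1] "plan" : NP
  [1,5] S\NP   >
    [1,2] "often" : (S\NP)/(PP\NP)
    [2,5] PP\NP   >
      [2,3] "that" : (PP\NP)/(NP\PP)
      [3,5] NP\PP   >
        [3,4] "found" : (NP\PP)/NP
        [4,5] "city" : NP

[0,1] NP  lex  "plan"
[0,1] S/(S\NP)  >T
[1,2] (S\NP)/(PP\NP)  lex  "often"
[2,3] (PP\NP)/(NP\PP)  lex  "that"
[3,4] (NP\PP)/NP  lex  "found"
[4,5] NP  lex  "city"
[3,5] NP\PP  >  k=4
[2,5] PP\NP  >  k=3
[1,5] S\NP  >  k=2
[0,5] S  >  k=1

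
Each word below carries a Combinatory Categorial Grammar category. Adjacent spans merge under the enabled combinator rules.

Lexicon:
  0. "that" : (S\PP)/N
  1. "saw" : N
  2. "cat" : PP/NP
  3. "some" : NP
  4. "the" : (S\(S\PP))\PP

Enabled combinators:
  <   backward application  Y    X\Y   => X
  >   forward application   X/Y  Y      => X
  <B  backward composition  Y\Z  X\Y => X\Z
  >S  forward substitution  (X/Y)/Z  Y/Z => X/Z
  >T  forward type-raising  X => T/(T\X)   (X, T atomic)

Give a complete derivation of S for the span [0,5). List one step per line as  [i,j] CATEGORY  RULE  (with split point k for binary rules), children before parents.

[0,1] (S\PP)/N  lex  "that"
[1,2] N  lex  "saw"
[0,2] S\PP  >  k=1
[2,3] PP/NP  lex  "cat"
[3,4] NP  lex  "some"
[2,4] PP  >  k=3
[4,5] (S\(S\PP))\PP  lex  "the"
[2,5] S\(S\PP)  <  k=4
[0,5] S  <  k=2

[0,5] S   <
  [0,2] S\PP   >
    [0,1] "that" : (S\PP)/N
    [1,2] "saw" : N
  [2,5] S\(S\PP)   <
    [2,4] PP   >
      [2,3] "cat" : PP/NP
      [3,4] "some" : NP
    [4,5] "the" : (S\(S\PP))\PP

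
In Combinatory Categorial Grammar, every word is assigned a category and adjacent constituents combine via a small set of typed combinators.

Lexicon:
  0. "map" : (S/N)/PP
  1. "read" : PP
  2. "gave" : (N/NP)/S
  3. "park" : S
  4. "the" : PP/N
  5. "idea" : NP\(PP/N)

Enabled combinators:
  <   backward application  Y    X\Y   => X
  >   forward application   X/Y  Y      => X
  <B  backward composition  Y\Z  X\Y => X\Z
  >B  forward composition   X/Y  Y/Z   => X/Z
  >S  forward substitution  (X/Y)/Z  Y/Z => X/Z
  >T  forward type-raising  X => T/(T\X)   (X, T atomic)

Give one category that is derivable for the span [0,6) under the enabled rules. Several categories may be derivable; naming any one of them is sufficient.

[0,6] S   >
  [0,4] S/NP   >B
    [0,2] S/N   >
      [0,1] "map" : (S/N)/PP
      [1,2] "read" : PP
    [2,4] N/NP   >
      [2,3] "gave" : (N/NP)/S
      [3,4] "park" : S
  [4,6] NP   <
    [4,5] "the" : PP/N
    [5,6] "idea" : NP\(PP/N)

S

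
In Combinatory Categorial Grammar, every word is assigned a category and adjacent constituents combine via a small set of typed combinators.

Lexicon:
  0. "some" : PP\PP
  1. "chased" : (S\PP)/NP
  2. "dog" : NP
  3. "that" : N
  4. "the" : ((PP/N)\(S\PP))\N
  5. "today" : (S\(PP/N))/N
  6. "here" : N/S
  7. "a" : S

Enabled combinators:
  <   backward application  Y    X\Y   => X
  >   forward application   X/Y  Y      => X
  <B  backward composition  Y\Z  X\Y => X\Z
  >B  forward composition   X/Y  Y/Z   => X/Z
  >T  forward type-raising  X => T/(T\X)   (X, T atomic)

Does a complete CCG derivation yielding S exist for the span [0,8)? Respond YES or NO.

[0,8] S   <
  [0,5] PP/N   <
    [0,3] S\PP   <B
      [0,1] "some" : PP\PP
      [1,3] S\PP   >
        [1,2] "chased" : (S\PP)/NP
        [2,3] "dog" : NP
    [3,5] (PP/N)\(S\PP)   <
      [3,4] "that" : N
      [4,5] "the" : ((PP/N)\(S\PP))\N
  [5,8] S\(PP/N)   >
    [5,6] "today" : (S\(PP/N))/N
    [6,8] N   >
      [6,7] "here" : N/S
      [7,8] "a" : S

YES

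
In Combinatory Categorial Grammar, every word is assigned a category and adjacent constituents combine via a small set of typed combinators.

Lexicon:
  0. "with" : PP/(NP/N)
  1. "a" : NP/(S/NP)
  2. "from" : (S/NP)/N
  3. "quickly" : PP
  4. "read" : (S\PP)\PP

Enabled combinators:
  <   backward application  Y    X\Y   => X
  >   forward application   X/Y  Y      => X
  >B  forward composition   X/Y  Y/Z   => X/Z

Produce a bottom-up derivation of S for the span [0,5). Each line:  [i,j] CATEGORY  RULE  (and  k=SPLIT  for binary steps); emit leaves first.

[0,5] S   <
  [0,3] PP   >
    [0,1] "with" : PP/(NP/N)
    [1,3] NP/N   >B
      [1,2] "a" : NP/(S/NP)
      [2,3] "from" : (S/NP)/N
  [3,5] S\PP   <
    [3,4] "quickly" : PP
    [4,5] "read" : (S\PP)\PP

[0,1] PP/(NP/N)  lex  "with"
[1,2] NP/(S/NP)  lex  "a"
[2,3] (S/NP)/N  lex  "from"
[1,3] NP/N  >B  k=2
[0,3] PP  >  k=1
[3,4] PP  lex  "quickly"
[4,5] (S\PP)\PP  lex  "read"
[3,5] S\PP  <  k=4
[0,5] S  <  k=3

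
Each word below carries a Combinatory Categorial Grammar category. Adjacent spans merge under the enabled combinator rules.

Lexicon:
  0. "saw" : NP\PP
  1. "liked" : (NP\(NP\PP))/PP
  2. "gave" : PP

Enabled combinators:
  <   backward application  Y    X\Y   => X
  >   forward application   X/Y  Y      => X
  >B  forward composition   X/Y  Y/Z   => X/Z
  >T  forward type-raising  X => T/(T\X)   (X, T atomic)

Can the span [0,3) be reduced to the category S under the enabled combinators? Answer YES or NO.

NP\PP (NP\(NP\PP))/PP PP
CKY chart[0,3] = {N/(N\NP), NP, NP/(NP\NP), PP/(PP\NP), S/(S\NP)}; S ∉ chart

NO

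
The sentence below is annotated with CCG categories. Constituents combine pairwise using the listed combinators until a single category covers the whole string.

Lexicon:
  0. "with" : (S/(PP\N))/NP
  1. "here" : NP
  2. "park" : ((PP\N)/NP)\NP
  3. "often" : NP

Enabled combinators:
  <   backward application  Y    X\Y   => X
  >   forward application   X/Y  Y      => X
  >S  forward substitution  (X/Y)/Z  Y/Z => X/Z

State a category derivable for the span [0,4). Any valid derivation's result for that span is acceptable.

[0,4] S   >
  [0,3] S/NP   >S
    [0,1] "with" : (S/(PP\N))/NP
    [1,3] (PP\N)/NP   <
      [1,2] "here" : NP
      [2,3] "park" : ((PP\N)/NP)\NP
  [3,4] "often" : NP

S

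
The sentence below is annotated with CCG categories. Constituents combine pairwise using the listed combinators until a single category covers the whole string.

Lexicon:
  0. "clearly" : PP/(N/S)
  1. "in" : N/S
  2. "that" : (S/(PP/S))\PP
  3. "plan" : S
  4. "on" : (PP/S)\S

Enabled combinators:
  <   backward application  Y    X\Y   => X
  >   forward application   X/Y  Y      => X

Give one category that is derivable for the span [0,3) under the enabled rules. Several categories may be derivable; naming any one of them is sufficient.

S/(PP/S)

[0,5] S   >
  [0,3] S/(PP/S)   <
    [0,2] PP   >
      [0,1] "clearly" : PP/(N/S)
      [1,2] "in" : N/S
    [2,3] "that" : (S/(PP/S))\PP
  [3,5] PP/S   <
    [3,4] "plan" : S
    [4,5] "on" : (PP/S)\S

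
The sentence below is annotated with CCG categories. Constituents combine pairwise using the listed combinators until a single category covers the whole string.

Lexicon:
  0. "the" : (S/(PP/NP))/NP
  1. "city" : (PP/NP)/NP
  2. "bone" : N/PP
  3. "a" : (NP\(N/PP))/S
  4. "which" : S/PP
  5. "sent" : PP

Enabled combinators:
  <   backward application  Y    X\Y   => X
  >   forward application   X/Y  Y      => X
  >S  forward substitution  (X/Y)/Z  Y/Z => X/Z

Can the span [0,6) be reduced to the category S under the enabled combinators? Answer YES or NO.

[0,6] S   >
  [0,2] S/NP   >S
    [0,1] "the" : (S/(PP/NP))/NP
    [1,2] "city" : (PP/NP)/NP
  [2,6] NP   <
    [2,3] "bone" : N/PP
    [3,6] NP\(N/PP)   >
      [3,4] "a" : (NP\(N/PP))/S
      [4,6] S   >
        [4,5] "which" : S/PP
        [5,6] "sent" : PP

YES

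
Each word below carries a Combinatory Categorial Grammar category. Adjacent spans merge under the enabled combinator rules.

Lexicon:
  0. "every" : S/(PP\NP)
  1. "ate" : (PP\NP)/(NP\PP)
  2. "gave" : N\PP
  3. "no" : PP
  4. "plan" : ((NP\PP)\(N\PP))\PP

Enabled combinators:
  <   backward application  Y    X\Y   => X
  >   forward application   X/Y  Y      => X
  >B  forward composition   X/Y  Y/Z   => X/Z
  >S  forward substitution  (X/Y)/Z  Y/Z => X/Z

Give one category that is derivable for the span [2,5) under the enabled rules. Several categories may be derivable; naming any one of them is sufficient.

[0,5] S   >
  [0,1] "every" : S/(PP\NP)
  [1,5] PP\NP   >
    [1,2] "ate" : (PP\NP)/(NP\PP)
    [2,5] NP\PP   <
      [2,3] "gave" : N\PP
      [3,5] (NP\PP)\(N\PP)   <
        [3,4] "no" : PP
        [4,5] "plan" : ((NP\PP)\(N\PP))\PP

NP\PP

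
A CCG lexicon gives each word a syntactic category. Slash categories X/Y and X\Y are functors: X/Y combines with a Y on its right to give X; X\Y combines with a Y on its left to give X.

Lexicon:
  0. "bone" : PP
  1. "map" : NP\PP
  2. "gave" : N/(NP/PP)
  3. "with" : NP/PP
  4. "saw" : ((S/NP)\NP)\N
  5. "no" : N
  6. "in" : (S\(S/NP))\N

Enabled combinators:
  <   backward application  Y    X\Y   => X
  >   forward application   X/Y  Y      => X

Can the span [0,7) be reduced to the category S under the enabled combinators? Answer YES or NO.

[0,7] S   <
  [0,5] S/NP   <
    [0,2] NP   <
      [0,1] "bone" : PP
      [1,2] "map" : NP\PP
    [2,5] (S/NP)\NP   <
      [2,4] N   >
        [2,3] "gave" : N/(NP/PP)
        [3,4] "with" : NP/PP
      [4,5] "saw" : ((S/NP)\NP)\N
  [5,7] S\(S/NP)   <
    [5,6] "no" : N
    [6,7] "in" : (S\(S/NP))\N

YES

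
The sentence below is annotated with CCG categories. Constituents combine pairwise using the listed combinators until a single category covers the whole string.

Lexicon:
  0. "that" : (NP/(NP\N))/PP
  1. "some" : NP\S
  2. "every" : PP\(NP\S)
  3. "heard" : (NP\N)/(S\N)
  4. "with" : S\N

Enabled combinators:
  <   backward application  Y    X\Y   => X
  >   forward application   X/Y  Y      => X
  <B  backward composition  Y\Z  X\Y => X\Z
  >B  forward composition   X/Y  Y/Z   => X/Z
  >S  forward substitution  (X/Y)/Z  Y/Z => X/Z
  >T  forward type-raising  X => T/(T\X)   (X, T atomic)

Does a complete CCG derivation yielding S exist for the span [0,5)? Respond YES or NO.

(NP/(NP\N))/PP NP\S PP\(NP\S) (NP\N)/(S\N) S\N
CKY chart[0,5] = {N/(N\NP), NP, NP/(NP\NP), PP/(PP\NP), S/(S\NP)}; S ∉ chart

NO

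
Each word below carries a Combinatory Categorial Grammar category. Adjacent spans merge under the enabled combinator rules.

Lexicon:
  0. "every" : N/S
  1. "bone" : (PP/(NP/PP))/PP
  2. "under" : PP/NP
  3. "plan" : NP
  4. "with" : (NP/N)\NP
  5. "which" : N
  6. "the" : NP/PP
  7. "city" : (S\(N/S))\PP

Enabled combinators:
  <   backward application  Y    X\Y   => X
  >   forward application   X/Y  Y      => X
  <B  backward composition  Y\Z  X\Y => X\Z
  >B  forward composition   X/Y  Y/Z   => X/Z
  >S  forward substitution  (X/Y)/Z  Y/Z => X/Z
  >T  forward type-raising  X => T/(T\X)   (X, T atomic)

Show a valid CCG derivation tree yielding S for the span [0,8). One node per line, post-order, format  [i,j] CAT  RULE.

[0,1] N/S  lex  "every"
[1,2] (PP/(NP/PP))/PP  lex  "bone"
[2,3] PP/NP  lex  "under"
[3,4] NP  lex  "plan"
[4,5] (NP/N)\NP  lex  "with"
[3,5] NP/N  <  k=4
[5,6] N  lex  "which"
[3,6] NP  >  k=5
[2,6] PP  >  k=3
[1,6] PP/(NP/PP)  >  k=2
[6,7] NP/PP  lex  "the"
[1,7] PP  >  k=6
[7,8] (S\(N/S))\PP  lex  "city"
[1,8] S\(N/S)  <  k=7
[0,8] S  <  k=1

[0,8] S   <
  [0,1] "every" : N/S
  [1,8] S\(N/S)   <
    [1,7] PP   >
      [1,6] PP/(NP/PP)   >
        [1,2] "bone" : (PP/(NP/PP))/PP
        [2,6] PP   >
          [2,3] "under" : PP/NP
          [3,6] NP   >
            [3,5] NP/N   <
              [3,4] "plan" : NP
              [4,5] "with" : (NP/N)\NP
            [5,6] "which" : N
      [6,7] "the" : NP/PP
    [7,8] "city" : (S\(N/S))\PP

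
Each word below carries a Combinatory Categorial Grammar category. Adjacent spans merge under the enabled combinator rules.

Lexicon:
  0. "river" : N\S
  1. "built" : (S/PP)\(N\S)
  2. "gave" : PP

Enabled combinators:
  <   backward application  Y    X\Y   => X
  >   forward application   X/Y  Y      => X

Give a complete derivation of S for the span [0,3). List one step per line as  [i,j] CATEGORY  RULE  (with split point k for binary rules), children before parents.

[0,1] N\S  lex  "river"
[1,2] (S/PP)\(N\S)  lex  "built"
[0,2] S/PP  <  k=1
[2,3] PP  lex  "gave"
[0,3] S  >  k=2

[0,3] S   >
  [0,2] S/PP   <
    [0,1] "river" : N\S
    [1,2] "built" : (S/PP)\(N\S)
  [2,3] "gave" : PP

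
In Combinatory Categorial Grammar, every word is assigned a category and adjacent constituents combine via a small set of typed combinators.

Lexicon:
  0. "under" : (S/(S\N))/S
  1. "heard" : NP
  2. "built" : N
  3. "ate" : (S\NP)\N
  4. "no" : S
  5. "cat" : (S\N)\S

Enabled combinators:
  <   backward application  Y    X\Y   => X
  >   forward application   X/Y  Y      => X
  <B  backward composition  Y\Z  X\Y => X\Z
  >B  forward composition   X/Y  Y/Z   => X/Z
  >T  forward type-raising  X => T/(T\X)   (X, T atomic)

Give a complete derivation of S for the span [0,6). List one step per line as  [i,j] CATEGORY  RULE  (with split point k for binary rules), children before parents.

[0,1] (S/(S\N))/S  lex  "under"
[1,2] NP  lex  "heard"
[2,3] N  lex  "built"
[3,4] (S\NP)\N  lex  "ate"
[2,4] S\NP  <  k=3
[1,4] S  <  k=2
[0,4] S/(S\N)  >  k=1
[4,5] S  lex  "no"
[5,6] (S\N)\S  lex  "cat"
[4,6] S\N  <  k=5
[0,6] S  >  k=4

[0,6] S   >
  [0,4] S/(S\N)   >
    [0,1] "under" : (S/(S\N))/S
    [1,4] S   <
      [1,2] "heard" : NP
      [2,4] S\NP   <
        [2,3] "built" : N
        [3,4] "ate" : (S\NP)\N
  [4,6] S\N   <
    [4,5] "no" : S
    [5,6] "cat" : (S\N)\S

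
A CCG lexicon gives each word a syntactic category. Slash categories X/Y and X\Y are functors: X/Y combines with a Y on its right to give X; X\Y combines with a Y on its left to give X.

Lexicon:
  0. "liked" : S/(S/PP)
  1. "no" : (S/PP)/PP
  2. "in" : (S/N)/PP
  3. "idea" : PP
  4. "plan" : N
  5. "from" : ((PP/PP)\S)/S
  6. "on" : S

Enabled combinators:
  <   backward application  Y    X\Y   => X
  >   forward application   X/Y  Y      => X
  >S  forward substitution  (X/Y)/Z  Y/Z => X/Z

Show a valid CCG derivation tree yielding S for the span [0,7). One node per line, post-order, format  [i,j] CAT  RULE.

[0,1] S/(S/PP)  lex  "liked"
[1,2] (S/PP)/PP  lex  "no"
[2,3] (S/N)/PP  lex  "in"
[3,4] PP  lex  "idea"
[2,4] S/N  >  k=3
[4,5] N  lex  "plan"
[2,5] S  >  k=4
[5,6] ((PP/PP)\S)/S  lex  "from"
[6,7] S  lex  "on"
[5,7] (PP/PP)\S  >  k=6
[2,7] PP/PP  <  k=5
[1,7] S/PP  >S  k=2
[0,7] S  >  k=1

[0,7] S   >
  [0,1] "liked" : S/(S/PP)
  [1,7] S/PP   >S
    [1,2] "no" : (S/PP)/PP
    [2,7] PP/PP   <
      [2,5] S   >
        [2,4] S/N   >
          [2,3] "in" : (S/N)/PP
          [3,4] "idea" : PP
        [4,5] "plan" : N
      [5,7] (PP/PP)\S   >
        [5,6] "from" : ((PP/PP)\S)/S
        [6,7] "on" : S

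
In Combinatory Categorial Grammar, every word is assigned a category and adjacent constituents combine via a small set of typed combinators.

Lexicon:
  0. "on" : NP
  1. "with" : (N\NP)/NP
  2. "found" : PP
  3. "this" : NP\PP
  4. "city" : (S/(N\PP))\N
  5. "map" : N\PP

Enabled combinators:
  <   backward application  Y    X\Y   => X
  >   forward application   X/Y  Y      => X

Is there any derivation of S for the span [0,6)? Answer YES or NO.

[0,6] S   >
  [0,5] S/(N\PP)   <
    [0,4] N   <
      [0,1] "on" : NP
      [1,4] N\NP   >
        [1,2] "with" : (N\NP)/NP
        [2,4] NP   <
          [2,3] "found" : PP
          [3,4] "this" : NP\PP
    [4,5] "city" : (S/(N\PP))\N
  [5,6] "map" : N\PP

YES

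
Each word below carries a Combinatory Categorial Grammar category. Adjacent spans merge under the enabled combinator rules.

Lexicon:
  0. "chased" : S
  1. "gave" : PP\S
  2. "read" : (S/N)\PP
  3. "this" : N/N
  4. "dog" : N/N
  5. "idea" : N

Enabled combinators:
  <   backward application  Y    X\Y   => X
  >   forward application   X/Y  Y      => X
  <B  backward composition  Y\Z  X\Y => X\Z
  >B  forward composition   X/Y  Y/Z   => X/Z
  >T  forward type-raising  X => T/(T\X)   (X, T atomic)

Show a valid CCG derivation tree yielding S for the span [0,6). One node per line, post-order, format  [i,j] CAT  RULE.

[0,6] S   >
  [0,5] S/N   >B
    [0,3] S/N   <
      [0,2] PP   <
        [0,1] "chased" : S
        [1,2] "gave" : PP\S
      [2,3] "read" : (S/N)\PP
    [3,5] N/N   >B
      [3,4] "this" : N/N
      [4,5] "dog" : N/N
  [5,6] "idea" : N

[0,1] S  lex  "chased"
[1,2] PP\S  lex  "gave"
[0,2] PP  <  k=1
[2,3] (S/N)\PP  lex  "read"
[0,3] S/N  <  k=2
[3,4] N/N  lex  "this"
[4,5] N/N  lex  "dog"
[3,5] N/N  >B  k=4
[0,5] S/N  >B  k=3
[5,6] N  lex  "idea"
[0,6] S  >  k=5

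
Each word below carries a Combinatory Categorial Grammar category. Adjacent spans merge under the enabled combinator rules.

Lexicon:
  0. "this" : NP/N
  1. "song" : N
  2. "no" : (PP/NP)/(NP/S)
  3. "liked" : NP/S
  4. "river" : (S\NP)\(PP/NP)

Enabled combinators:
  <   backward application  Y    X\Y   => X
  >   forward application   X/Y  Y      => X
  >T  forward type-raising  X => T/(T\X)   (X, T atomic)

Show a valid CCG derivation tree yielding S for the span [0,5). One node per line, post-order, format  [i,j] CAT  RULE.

[0,1] NP/N  lex  "this"
[1,2] N  lex  "song"
[0,2] NP  >  k=1
[2,3] (PP/NP)/(NP/S)  lex  "no"
[3,4] NP/S  lex  "liked"
[2,4] PP/NP  >  k=3
[4,5] (S\NP)\(PP/NP)  lex  "river"
[2,5] S\NP  <  k=4
[0,5] S  <  k=2

[0,5] S   <
  [0,2] NP   >
    [0,1] "this" : NP/N
    [1,2] "song" : N
  [2,5] S\NP   <
    [2,4] PP/NP   >
      [2,3] "no" : (PP/NP)/(NP/S)
      [3,4] "liked" : NP/S
    [4,5] "river" : (S\NP)\(PP/NP)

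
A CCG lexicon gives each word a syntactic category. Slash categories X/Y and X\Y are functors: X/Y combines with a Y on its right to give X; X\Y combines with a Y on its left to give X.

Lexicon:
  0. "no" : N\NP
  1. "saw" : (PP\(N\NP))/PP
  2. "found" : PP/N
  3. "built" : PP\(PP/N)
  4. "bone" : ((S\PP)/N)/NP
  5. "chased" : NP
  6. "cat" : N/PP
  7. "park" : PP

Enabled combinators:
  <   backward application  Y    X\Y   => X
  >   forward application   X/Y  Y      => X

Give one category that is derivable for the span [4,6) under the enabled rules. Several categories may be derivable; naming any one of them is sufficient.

(S\PP)/N

[0,8] S   <
  [0,4] PP   <
    [0,1] "no" : N\NP
    [1,4] PP\(N\NP)   >
      [1,2] "saw" : (PP\(N\NP))/PP
      [2,4] PP   <
        [2,3] "found" : PP/N
        [3,4] "built" : PP\(PP/N)
  [4,8] S\PP   >
    [4,6] (S\PP)/N   >
      [4,5] "bone" : ((S\PP)/N)/NP
      [5,6] "chased" : NP
    [6,8] N   >
      [6,7] "cat" : N/PP
      [7,8] "park" : PP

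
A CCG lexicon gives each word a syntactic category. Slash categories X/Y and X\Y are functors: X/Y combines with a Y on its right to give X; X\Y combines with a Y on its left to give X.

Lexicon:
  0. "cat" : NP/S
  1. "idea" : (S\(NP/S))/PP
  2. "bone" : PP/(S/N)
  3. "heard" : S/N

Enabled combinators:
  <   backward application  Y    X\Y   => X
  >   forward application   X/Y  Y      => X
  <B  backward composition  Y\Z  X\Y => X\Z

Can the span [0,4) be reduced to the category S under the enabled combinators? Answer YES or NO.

[0,4] S   <
  [0,1] "cat" : NP/S
  [1,4] S\(NP/S)   >
    [1,2] "idea" : (S\(NP/S))/PP
    [2,4] PP   >
      [2,3] "bone" : PP/(S/N)
      [3,4] "heard" : S/N

YES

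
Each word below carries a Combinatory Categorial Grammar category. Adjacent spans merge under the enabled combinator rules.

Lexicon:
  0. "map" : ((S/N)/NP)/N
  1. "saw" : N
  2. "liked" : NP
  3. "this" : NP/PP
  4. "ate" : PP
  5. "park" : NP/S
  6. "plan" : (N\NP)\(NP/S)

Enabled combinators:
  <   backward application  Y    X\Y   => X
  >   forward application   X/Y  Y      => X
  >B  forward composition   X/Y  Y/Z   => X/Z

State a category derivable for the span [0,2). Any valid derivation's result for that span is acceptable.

[0,7] S   >
  [0,3] S/N   >
    [0,2] (S/N)/NP   >
      [0,1] "map" : ((S/N)/NP)/N
      [1,2] "saw" : N
    [2,3] "liked" : NP
  [3,7] N   <
    [3,5] NP   >
      [3,4] "this" : NP/PP
      [4,5] "ate" : PP
    [5,7] N\NP   <
      [5,6] "park" : NP/S
      [6,7] "plan" : (N\NP)\(NP/S)

(S/N)/NP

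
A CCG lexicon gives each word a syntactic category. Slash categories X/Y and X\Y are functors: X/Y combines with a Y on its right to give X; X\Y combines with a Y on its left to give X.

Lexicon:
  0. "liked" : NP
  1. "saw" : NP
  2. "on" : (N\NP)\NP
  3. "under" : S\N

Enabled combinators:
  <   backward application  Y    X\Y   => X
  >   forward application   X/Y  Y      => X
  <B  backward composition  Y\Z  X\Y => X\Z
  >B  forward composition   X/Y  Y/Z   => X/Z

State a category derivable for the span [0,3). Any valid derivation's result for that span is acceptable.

[0,4] S   <
  [0,3] N   <
    [0,1] "liked" : NP
    [1,3] N\NP   <
      [1,2] "saw" : NP
      [2,3] "on" : (N\NP)\NP
  [3,4] "under" : S\N

N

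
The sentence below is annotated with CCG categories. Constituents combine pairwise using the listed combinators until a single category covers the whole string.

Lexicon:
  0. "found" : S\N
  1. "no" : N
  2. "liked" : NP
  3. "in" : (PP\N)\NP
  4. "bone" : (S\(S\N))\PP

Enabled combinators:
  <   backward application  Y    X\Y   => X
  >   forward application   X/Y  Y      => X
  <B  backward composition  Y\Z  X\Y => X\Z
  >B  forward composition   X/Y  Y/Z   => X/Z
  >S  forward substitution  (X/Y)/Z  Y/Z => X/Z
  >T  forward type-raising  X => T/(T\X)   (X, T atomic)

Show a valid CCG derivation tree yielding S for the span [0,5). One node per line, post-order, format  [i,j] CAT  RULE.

[0,1] S\N  lex  "found"
[1,2] N  lex  "no"
[1,2] PP/(PP\N)  >T
[2,3] NP  lex  "liked"
[3,4] (PP\N)\NP  lex  "in"
[2,4] PP\N  <  k=3
[1,4] PP  >  k=2
[4,5] (S\(S\N))\PP  lex  "bone"
[1,5] S\(S\N)  <  k=4
[0,5] S  <  k=1

[0,5] S   <
  [0,1] "found" : S\N
  [1,5] S\(S\N)   <
    [1,4] PP   >
      [1,2] PP/(PP\N)   >T
        [1,2] "no" : N
      [2,4] PP\N   <
        [2,3] "liked" : NP
        [3,4] "in" : (PP\N)\NP
    [4,5] "bone" : (S\(S\N))\PP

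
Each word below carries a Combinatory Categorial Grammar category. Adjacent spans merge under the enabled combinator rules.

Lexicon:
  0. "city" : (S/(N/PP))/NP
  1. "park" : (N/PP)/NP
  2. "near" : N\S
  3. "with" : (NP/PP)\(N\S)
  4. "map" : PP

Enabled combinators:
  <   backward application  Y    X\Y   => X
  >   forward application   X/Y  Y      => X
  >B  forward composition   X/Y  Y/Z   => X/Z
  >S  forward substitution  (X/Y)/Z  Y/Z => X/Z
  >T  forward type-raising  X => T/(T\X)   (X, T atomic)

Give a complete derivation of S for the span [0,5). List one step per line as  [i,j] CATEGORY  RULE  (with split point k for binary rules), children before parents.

[0,1] (S/(N/PP))/NP  lex  "city"
[1,2] (N/PP)/NP  lex  "park"
[0,2] S/NP  >S  k=1
[2,3] N\S  lex  "near"
[3,4] (NP/PP)\(N\S)  lex  "with"
[2,4] NP/PP  <  k=3
[4,5] PP  lex  "map"
[2,5] NP  >  k=4
[0,5] S  >  k=2

[0,5] S   >
  [0,2] S/NP   >S
    [0,1] "city" : (S/(N/PP))/NP
    [1,2] "park" : (N/PP)/NP
  [2,5] NP   >
    [2,4] NP/PP   <
      [2,3] "near" : N\S
      [3,4] "with" : (NP/PP)\(N\S)
    [4,5] "map" : PP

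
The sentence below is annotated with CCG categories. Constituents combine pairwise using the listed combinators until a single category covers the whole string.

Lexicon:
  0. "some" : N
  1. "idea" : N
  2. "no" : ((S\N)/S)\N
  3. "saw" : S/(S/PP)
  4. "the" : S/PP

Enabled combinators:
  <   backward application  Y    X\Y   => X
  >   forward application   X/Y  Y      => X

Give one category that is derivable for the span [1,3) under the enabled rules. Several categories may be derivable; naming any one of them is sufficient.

(S\N)/S

[0,5] S   <
  [0,1] "some" : N
  [1,5] S\N   >
    [1,3] (S\N)/S   <
      [1,2] "idea" : N
      [2,3] "no" : ((S\N)/S)\N
    [3,5] S   >
      [3,4] "saw" : S/(S/PP)
      [4,5] "the" : S/PP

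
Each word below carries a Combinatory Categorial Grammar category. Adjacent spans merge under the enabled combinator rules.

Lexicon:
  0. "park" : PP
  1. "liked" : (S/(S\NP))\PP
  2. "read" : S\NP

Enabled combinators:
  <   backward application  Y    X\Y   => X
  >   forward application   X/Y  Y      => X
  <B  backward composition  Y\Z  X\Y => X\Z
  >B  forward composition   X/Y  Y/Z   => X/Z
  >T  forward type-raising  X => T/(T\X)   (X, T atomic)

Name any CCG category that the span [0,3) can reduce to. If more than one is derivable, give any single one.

S

[0,3] S   >
  [0,2] S/(S\NP)   <
    [0,1] "park" : PP
    [1,2] "liked" : (S/(S\NP))\PP
  [2,3] "read" : S\NP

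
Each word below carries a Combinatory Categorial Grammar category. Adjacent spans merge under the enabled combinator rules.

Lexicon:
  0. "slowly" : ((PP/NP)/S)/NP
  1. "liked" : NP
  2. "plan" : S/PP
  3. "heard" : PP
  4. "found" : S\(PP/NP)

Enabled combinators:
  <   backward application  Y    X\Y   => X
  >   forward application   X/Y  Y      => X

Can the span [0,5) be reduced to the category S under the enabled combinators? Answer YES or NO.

YES

[0,5] S   <
  [0,4] PP/NP   >
    [0,2] (PP/NP)/S   >
      [0,1] "slowly" : ((PP/NP)/S)/NP
      [1,2] "liked" : NP
    [2,4] S   >
      [2,3] "plan" : S/PP
      [3,4] "heard" : PP
  [4,5] "found" : S\(PP/NP)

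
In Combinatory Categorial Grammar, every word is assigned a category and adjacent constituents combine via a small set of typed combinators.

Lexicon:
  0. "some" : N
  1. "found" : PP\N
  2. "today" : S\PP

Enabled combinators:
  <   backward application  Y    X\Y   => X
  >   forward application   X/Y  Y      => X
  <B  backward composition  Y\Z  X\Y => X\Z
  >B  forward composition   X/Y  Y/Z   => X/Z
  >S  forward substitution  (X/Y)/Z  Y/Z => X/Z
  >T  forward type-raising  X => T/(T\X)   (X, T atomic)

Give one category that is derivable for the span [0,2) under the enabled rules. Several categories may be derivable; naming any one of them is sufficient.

PP

[0,3] S   <
  [0,2] PP   <
    [0,1] "some" : N
    [1,2] "found" : PP\N
  [2,3] "today" : S\PP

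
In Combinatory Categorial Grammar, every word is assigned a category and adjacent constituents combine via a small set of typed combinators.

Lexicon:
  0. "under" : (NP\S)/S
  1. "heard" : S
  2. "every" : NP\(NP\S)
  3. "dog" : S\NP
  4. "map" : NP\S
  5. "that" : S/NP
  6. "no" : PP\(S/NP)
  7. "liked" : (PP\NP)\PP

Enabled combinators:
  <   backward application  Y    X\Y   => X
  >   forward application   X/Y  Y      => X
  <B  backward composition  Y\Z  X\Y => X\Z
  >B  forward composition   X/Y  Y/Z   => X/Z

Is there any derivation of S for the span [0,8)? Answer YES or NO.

(NP\S)/S S NP\(NP\S) S\NP NP\S S/NP PP\(S/NP) (PP\NP)\PP
CKY chart[0,8] = {PP}; S ∉ chart

NO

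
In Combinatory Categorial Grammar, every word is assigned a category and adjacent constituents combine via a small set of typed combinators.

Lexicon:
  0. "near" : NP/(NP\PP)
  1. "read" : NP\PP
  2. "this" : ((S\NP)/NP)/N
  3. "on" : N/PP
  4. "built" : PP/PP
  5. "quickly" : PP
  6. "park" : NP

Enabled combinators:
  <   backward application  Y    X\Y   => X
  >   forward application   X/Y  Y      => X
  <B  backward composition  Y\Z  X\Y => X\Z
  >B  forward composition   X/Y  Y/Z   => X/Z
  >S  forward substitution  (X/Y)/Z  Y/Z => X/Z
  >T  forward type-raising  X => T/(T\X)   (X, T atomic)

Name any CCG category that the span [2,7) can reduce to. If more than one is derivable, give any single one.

S\NP

[0,7] S   <
  [0,2] NP   >
    [0,1] "near" : NP/(NP\PP)
    [1,2] "read" : NP\PP
  [2,7] S\NP   >
    [2,6] (S\NP)/NP   >
      [2,3] "this" : ((S\NP)/NP)/N
      [3,6] N   >
        [3,5] N/PP   >B
          [3,4] "on" : N/PP
          [4,5] "built" : PP/PP
        [5,6] "quickly" : PP
    [6,7] "park" : NP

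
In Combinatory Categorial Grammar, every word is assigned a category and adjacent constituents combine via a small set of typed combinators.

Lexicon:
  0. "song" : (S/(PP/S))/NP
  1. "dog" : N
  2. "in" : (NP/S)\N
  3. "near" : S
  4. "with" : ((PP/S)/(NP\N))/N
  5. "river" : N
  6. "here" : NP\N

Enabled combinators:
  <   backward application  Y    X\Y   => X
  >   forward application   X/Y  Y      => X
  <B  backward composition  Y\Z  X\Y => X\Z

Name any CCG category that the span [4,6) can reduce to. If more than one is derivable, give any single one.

(PP/S)/(NP\N)

[0,7] S   >
  [0,4] S/(PP/S)   >
    [0,1] "song" : (S/(PP/S))/NP
    [1,4] NP   >
      [1,3] NP/S   <
        [1,2] "dog" : N
        [2,3] "in" : (NP/S)\N
      [3,4] "near" : S
  [4,7] PP/S   >
    [4,6] (PP/S)/(NP\N)   >
      [4,5] "with" : ((PP/S)/(NP\N))/N
      [5,6] "river" : N
    [6,7] "here" : NP\N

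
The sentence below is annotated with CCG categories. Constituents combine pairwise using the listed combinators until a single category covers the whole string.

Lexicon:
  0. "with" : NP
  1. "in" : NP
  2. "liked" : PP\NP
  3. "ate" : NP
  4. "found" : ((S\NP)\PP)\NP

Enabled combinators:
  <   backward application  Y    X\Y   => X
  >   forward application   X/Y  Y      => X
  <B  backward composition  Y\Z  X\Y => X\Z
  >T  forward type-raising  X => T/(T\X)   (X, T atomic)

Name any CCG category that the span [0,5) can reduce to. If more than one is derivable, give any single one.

[0,5] S   <
  [0,1] "with" : NP
  [1,5] S\NP   <
    [1,3] PP   <
      [1,2] "in" : NP
      [2,3] "liked" : PP\NP
    [3,5] (S\NP)\PP   <
      [3,4] "ate" : NP
      [4,5] "found" : ((S\NP)\PP)\NP

S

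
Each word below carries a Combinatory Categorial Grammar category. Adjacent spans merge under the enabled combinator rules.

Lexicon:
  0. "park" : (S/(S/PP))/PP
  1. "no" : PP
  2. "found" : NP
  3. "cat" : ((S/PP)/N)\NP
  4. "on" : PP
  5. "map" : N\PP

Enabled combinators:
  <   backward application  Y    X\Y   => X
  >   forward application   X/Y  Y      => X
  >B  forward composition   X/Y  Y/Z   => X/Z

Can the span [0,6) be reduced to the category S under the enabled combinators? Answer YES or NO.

[0,6] S   >
  [0,2] S/(S/PP)   >
    [0,1] "park" : (S/(S/PP))/PP
    [1,2] "no" : PP
  [2,6] S/PP   >
    [2,4] (S/PP)/N   <
      [2,3] "found" : NP
      [3,4] "cat" : ((S/PP)/N)\NP
    [4,6] N   <
      [4,5] "on" : PP
      [5,6] "map" : N\PP

YES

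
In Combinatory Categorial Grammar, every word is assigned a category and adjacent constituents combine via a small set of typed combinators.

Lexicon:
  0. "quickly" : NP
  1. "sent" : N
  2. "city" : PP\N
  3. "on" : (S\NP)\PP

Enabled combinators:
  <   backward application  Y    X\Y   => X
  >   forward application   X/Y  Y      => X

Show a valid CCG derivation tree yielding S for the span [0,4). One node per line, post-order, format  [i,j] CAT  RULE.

[0,1] NP  lex  "quickly"
[1,2] N  lex  "sent"
[2,3] PP\N  lex  "city"
[1,3] PP  <  k=2
[3,4] (S\NP)\PP  lex  "on"
[1,4] S\NP  <  k=3
[0,4] S  <  k=1

[0,4] S   <
  [0,1] "quickly" : NP
  [1,4] S\NP   <
    [1,3] PP   <
      [1,2] "sent" : N
      [2,3] "city" : PP\N
    [3,4] "on" : (S\NP)\PP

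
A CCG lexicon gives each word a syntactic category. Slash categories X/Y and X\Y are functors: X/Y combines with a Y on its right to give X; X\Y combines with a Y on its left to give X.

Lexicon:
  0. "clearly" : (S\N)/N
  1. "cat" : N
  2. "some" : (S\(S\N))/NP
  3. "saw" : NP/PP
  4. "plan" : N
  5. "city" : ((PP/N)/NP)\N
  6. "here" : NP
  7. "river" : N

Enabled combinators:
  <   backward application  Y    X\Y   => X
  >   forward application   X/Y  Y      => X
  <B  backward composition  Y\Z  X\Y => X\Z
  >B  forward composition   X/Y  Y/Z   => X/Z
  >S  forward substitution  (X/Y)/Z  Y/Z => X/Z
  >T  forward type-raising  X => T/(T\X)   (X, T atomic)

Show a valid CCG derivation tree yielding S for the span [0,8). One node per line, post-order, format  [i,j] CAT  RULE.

[0,1] (S\N)/N  lex  "clearly"
[1,2] N  lex  "cat"
[0,2] S\N  >  k=1
[2,3] (S\(S\N))/NP  lex  "some"
[3,4] NP/PP  lex  "saw"
[4,5] N  lex  "plan"
[5,6] ((PP/N)/NP)\N  lex  "city"
[4,6] (PP/N)/NP  <  k=5
[6,7] NP  lex  "here"
[4,7] PP/N  >  k=6
[7,8] N  lex  "river"
[4,8] PP  >  k=7
[3,8] NP  >  k=4
[2,8] S\(S\N)  >  k=3
[0,8] S  <  k=2

[0,8] S   <
  [0,2] S\N   >
    [0,1] "clearly" : (S\N)/N
    [1,2] "cat" : N
  [2,8] S\(S\N)   >
    [2,3] "some" : (S\(S\N))/NP
    [3,8] NP   >
      [3,4] "saw" : NP/PP
      [4,8] PP   >
        [4,7] PP/N   >
          [4,6] (PP/N)/NP   <
            [4,5] "plan" : N
            [5,6] "city" : ((PP/N)/NP)\N
          [6,7] "here" : NP
        [7,8] "river" : N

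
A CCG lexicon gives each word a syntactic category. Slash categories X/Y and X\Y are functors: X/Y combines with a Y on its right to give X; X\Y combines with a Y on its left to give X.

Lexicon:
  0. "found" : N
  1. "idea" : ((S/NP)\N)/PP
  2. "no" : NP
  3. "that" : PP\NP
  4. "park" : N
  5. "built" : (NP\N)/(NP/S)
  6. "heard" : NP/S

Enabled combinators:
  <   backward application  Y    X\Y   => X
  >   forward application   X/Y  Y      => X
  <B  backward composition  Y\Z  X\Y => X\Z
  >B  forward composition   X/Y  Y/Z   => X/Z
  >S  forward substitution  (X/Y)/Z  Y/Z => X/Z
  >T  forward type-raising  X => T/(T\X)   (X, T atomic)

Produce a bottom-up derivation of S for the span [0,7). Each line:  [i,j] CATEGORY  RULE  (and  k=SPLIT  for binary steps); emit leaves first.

[0,7] S   >
  [0,4] S/NP   <
    [0,1] "found" : N
    [1,4] (S/NP)\N   >
      [1,2] "idea" : ((S/NP)\N)/PP
      [2,4] PP   >
        [2,3] PP/(PP\NP)   >T
          [2,3] "no" : NP
        [3,4] "that" : PP\NP
  [4,7] NP   <
    [4,5] "park" : N
    [5,7] NP\N   >
      [5,6] "built" : (NP\N)/(NP/S)
      [6,7] "heard" : NP/S

[0,1] N  lex  "found"
[1,2] ((S/NP)\N)/PP  lex  "idea"
[2,3] NP  lex  "no"
[2,3] PP/(PP\NP)  >T
[3,4] PP\NP  lex  "that"
[2,4] PP  >  k=3
[1,4] (S/NP)\N  >  k=2
[0,4] S/NP  <  k=1
[4,5] N  lex  "park"
[5,6] (NP\N)/(NP/S)  lex  "built"
[6,7] NP/S  lex  "heard"
[5,7] NP\N  >  k=6
[4,7] NP  <  k=5
[0,7] S  >  k=4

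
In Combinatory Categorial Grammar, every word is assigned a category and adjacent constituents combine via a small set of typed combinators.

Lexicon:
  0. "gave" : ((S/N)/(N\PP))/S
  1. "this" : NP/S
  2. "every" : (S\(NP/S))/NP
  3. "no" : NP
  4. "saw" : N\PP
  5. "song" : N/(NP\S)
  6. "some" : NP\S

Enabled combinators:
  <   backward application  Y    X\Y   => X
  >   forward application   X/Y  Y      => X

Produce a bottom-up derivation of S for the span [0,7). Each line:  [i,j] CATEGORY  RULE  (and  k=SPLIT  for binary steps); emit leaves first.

[0,1] ((S/N)/(N\PP))/S  lex  "gave"
[1,2] NP/S  lex  "this"
[2,3] (S\(NP/S))/NP  lex  "every"
[3,4] NP  lex  "no"
[2,4] S\(NP/S)  >  k=3
[1,4] S  <  k=2
[0,4] (S/N)/(N\PP)  >  k=1
[4,5] N\PP  lex  "saw"
[0,5] S/N  >  k=4
[5,6] N/(NP\S)  lex  "song"
[6,7] NP\S  lex  "some"
[5,7] N  >  k=6
[0,7] S  >  k=5

[0,7] S   >
  [0,5] S/N   >
    [0,4] (S/N)/(N\PP)   >
      [0,1] "gave" : ((S/N)/(N\PP))/S
      [1,4] S   <
        [1,2] "this" : NP/S
        [2,4] S\(NP/S)   >
          [2,3] "every" : (S\(NP/S))/NP
          [3,4] "no" : NP
    [4,5] "saw" : N\PP
  [5,7] N   >
    [5,6] "song" : N/(NP\S)
    [6,7] "some" : NP\S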